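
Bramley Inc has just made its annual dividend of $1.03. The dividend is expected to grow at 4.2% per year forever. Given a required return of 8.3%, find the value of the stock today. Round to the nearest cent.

D₁ = D₀ × (1 + g) = $1.03 × 1.042 = $1.0733
Growing perpetuity: P = D₁ / (r − g) = $1.0733 / (0.083 − 0.042) = $26.18

$26.18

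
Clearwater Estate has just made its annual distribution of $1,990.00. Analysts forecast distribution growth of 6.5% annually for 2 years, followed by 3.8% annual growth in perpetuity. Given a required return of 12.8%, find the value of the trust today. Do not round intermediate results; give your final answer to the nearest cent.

D_1 = 2119.35000
D_2 = 2257.10775
Terminal value at year 2: TV = D_2×(1+g_2)/(r−g_2) = 2342.87784/0.09 = 26031.97605
P_0 = D_1/(1+r)^1 + D_2/(1+r)^2 + TV/(1+r)^2
    = 1878.85638 + 1773.92026 + 20459.21361 = 24111.99025

$24111.99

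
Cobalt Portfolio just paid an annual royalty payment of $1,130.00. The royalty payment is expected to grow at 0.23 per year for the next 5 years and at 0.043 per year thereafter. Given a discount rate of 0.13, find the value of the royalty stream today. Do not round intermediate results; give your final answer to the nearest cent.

D_1 = 1389.90000
D_2 = 1709.57700
D_3 = 2102.77971
D_4 = 2586.41904
D_5 = 3181.29542
Terminal value at year 5: TV = D_5×(1+g_2)/(r−g_2) = 3318.09113/0.087 = 38138.97847
P_0 = D_1/(1+r)^1 + D_2/(1+r)^2 + D_3/(1+r)^3 + D_4/(1+r)^4 + D_5/(1+r)^5 + TV/(1+r)^5
    = 1230.00000 + 1338.84956 + 1457.33182 + 1586.29924 + 1726.67970 + 20700.30951 = 28039.46982

$28039.47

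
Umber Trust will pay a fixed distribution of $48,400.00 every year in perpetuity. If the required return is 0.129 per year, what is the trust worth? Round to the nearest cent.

$375193.80

Level perpetuity: PV = C / r = $48,400.00 / 0.129 = $375,193.80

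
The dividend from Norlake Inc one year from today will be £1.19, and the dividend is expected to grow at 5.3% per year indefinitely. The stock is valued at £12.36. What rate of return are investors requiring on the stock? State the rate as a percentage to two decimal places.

P = D₁/(r − g) ⇒ r = D₁/P + g = £1.1900/£12.36 + 0.053 = 0.096278 + 0.053 = 0.149278

14.93%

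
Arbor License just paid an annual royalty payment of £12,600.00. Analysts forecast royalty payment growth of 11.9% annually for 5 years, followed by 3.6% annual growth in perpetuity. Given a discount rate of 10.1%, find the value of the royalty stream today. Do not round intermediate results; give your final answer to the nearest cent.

£283944.52

D_1 = 14099.40000
D_2 = 15777.22860
D_3 = 17654.71880
D_4 = 19755.63034
D_5 = 22106.55035
Terminal value at year 5: TV = D_5×(1+g_2)/(r−g_2) = 22902.38616/0.065 = 352344.40253
P_0 = D_1/(1+r)^1 + D_2/(1+r)^2 + D_3/(1+r)^3 + D_4/(1+r)^4 + D_5/(1+r)^5 + TV/(1+r)^5
    = 12805.99455 + 13015.35686 + 13228.14198 + 13444.40589 + 13664.20544 + 217786.41282 = 283944.51754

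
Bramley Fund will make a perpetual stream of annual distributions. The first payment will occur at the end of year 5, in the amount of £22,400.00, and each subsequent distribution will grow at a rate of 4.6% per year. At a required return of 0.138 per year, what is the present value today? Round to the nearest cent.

£145174.77

Value at end of year 4: C₁ / (r − g) = £22,400.00 / (0.138 − 0.046) = £243,478.2609
Discount to today: PV = £243,478.2609 / (1 + 0.138)^4 = £243,478.2609 / 1.677139 = £145,174.77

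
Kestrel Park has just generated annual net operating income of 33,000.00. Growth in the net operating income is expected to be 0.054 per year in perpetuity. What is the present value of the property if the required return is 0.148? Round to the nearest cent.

370021.28

D₁ = D₀ × (1 + g) = 33,000.00 × 1.054 = 34,782.0000
Growing perpetuity: P = D₁ / (r − g) = 34,782.0000 / (0.148 − 0.054) = 370,021.28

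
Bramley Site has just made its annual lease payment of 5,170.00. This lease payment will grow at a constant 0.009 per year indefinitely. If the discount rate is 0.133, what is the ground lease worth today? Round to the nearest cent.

D₁ = D₀ × (1 + g) = 5,170.00 × 1.009 = 5,216.5300
Growing perpetuity: P = D₁ / (r − g) = 5,216.5300 / (0.133 − 0.009) = 42,068.79

42068.79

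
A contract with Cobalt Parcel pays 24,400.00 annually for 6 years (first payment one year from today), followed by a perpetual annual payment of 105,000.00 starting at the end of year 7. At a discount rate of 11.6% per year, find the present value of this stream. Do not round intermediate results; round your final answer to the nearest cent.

570004.62

PV of 6-year annuity: 24,400.00 × [1 − (1+0.116)^−6] / 0.116 = 101465.18928
Perpetuity value at year 6: 105,000.00 / 0.116 = 905172.41379
PV of perpetuity: 905172.41379 / (1+0.116)^6 = 468539.42715
Total PV = 101465.18928 + 468539.42715 = 570004.61643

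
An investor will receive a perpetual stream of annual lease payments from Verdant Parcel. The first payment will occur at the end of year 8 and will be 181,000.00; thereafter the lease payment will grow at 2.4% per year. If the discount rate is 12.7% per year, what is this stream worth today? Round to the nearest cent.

760981.22

Value at end of year 7: C₁ / (r − g) = 181,000.00 / (0.127 − 0.024) = 1,757,281.5534
Discount to today: PV = 1,757,281.5534 / (1 + 0.127)^7 = 1,757,281.5534 / 2.309231 = 760,981.22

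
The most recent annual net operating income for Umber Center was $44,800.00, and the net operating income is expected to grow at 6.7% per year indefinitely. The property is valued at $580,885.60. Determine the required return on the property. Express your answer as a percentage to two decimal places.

14.93%

D₁ = $44,800.00 × 1.067 = $47,801.6000
P = D₁/(r − g) ⇒ r = D₁/P + g = $47,801.6000/$580,885.60 + 0.067 = 0.082291 + 0.067 = 0.149291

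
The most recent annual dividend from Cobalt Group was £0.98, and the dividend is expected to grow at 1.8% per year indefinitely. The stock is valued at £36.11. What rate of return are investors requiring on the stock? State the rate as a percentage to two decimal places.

D₁ = £0.98 × 1.018 = £0.9976
P = D₁/(r − g) ⇒ r = D₁/P + g = £0.9976/£36.11 + 0.018 = 0.027628 + 0.018 = 0.045628

4.56%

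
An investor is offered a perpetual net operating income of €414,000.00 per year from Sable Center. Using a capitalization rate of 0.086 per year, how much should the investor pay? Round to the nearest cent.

€4813953.49

Level perpetuity: PV = C / r = €414,000.00 / 0.086 = €4,813,953.49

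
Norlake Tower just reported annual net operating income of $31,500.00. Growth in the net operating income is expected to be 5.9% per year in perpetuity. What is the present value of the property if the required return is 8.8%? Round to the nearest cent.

D₁ = D₀ × (1 + g) = $31,500.00 × 1.059 = $33,358.5000
Growing perpetuity: P = D₁ / (r − g) = $33,358.5000 / (0.088 − 0.059) = $1,150,293.10

$1150293.10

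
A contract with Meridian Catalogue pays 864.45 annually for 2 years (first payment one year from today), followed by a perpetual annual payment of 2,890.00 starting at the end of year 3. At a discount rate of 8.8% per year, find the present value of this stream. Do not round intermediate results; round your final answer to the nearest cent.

PV of 2-year annuity: 864.45 × [1 − (1+0.088)^−2] / 0.088 = 1524.79894
Perpetuity value at year 2: 2,890.00 / 0.088 = 32840.90909
PV of perpetuity: 32840.90909 / (1+0.088)^2 = 27743.25284
Total PV = 1524.79894 + 27743.25284 = 29268.05178

29268.05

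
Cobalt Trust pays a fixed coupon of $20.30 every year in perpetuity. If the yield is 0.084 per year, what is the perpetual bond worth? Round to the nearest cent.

$241.67

Level perpetuity: PV = C / r = $20.30 / 0.084 = $241.67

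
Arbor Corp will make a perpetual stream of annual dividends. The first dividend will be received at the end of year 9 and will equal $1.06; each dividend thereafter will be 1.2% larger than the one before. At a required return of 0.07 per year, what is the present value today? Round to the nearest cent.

$10.64

Value at end of year 8: C₁ / (r − g) = $1.06 / (0.07 − 0.012) = $18.2759
Discount to today: PV = $18.2759 / (1 + 0.07)^8 = $18.2759 / 1.718186 = $10.64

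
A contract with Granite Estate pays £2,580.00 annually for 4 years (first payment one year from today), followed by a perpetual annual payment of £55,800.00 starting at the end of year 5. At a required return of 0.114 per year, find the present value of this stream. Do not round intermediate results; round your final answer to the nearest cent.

PV of 4-year annuity: £2,580.00 × [1 − (1+0.114)^−4] / 0.114 = 7936.42665
Perpetuity value at year 4: £55,800.00 / 0.114 = 489473.68421
PV of perpetuity: 489473.68421 / (1+0.114)^4 = 317825.38683
Total PV = 7936.42665 + 317825.38683 = 325761.81348

£325761.81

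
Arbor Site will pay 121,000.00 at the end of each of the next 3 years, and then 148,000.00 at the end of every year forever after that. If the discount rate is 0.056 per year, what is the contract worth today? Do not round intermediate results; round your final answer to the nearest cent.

2570148.36

PV of 3-year annuity: 121,000.00 × [1 − (1+0.056)^−3] / 0.056 = 325843.06608
Perpetuity value at year 3: 148,000.00 / 0.056 = 2642857.14286
PV of perpetuity: 2642857.14286 / (1+0.056)^3 = 2244305.29344
Total PV = 325843.06608 + 2244305.29344 = 2570148.35952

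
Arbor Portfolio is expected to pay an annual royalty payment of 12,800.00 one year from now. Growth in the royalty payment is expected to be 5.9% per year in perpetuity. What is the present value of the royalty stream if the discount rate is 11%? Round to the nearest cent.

250980.39

Growing perpetuity: P = D₁ / (r − g) = 12,800.0000 / (0.11 − 0.059) = 250,980.39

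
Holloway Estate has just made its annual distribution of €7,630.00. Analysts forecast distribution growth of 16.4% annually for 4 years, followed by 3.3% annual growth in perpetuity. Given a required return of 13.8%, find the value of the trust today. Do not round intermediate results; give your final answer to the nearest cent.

D_1 = 8881.32000
D_2 = 10337.85648
D_3 = 12033.26494
D_4 = 14006.72039
Terminal value at year 4: TV = D_4×(1+g_2)/(r−g_2) = 14468.94217/0.105 = 137799.44920
P_0 = D_1/(1+r)^1 + D_2/(1+r)^2 + D_3/(1+r)^3 + D_4/(1+r)^4 + TV/(1+r)^4
    = 7804.32337 + 7982.62953 + 8165.00947 + 8351.55626 + 82163.40585 = 114466.92449

€114466.92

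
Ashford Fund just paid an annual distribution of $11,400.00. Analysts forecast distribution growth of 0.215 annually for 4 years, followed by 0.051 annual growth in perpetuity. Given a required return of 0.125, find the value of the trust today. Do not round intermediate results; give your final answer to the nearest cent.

D_1 = 13851.00000
D_2 = 16828.96500
D_3 = 20447.19247
D_4 = 24843.33886
Terminal value at year 4: TV = D_4×(1+g_2)/(r−g_2) = 26110.34914/0.074 = 352842.55593
P_0 = D_1/(1+r)^1 + D_2/(1+r)^2 + D_3/(1+r)^3 + D_4/(1+r)^4 + TV/(1+r)^4
    = 12312.00000 + 13296.96000 + 14360.71680 + 15509.57414 + 220277.87061 = 275757.12156

$275757.12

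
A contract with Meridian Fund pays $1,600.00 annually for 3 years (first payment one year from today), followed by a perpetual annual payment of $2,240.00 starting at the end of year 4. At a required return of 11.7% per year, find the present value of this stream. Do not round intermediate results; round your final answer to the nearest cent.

PV of 3-year annuity: $1,600.00 × [1 − (1+0.117)^−3] / 0.117 = 3862.82819
Perpetuity value at year 3: $2,240.00 / 0.117 = 19145.29915
PV of perpetuity: 19145.29915 / (1+0.117)^3 = 13737.33969
Total PV = 3862.82819 + 13737.33969 = 17600.16787

$17600.17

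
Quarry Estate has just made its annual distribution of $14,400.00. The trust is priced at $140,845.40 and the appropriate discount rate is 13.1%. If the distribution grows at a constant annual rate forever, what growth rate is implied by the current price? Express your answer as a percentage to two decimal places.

2.61%

P = D₀(1+g)/(r−g) ⇒ P(r−g) = D₀(1+g) ⇒ g(P+D₀) = P·r − D₀
g = (P·r − D₀)/(P + D₀) = ($140,845.40×0.131 − $14,400.00) / ($140,845.40 + $14,400.00) = 0.026093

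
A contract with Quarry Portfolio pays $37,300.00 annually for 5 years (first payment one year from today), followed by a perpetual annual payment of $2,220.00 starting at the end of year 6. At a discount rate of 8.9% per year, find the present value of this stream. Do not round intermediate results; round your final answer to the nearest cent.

PV of 5-year annuity: $37,300.00 × [1 − (1+0.089)^−5] / 0.089 = 145461.22149
Perpetuity value at year 5: $2,220.00 / 0.089 = 24943.82022
PV of perpetuity: 24943.82022 / (1+0.089)^5 = 16286.34270
Total PV = 145461.22149 + 16286.34270 = 161747.56419

$161747.56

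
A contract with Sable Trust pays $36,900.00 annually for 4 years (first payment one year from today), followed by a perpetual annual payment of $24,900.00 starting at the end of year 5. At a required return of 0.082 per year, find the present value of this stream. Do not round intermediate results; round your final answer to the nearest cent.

PV of 4-year annuity: $36,900.00 × [1 − (1+0.082)^−4] / 0.082 = 121675.36457
Perpetuity value at year 4: $24,900.00 / 0.082 = 303658.53659
PV of perpetuity: 303658.53659 / (1+0.082)^4 = 221552.39626
Total PV = 121675.36457 + 221552.39626 = 343227.76084

$343227.76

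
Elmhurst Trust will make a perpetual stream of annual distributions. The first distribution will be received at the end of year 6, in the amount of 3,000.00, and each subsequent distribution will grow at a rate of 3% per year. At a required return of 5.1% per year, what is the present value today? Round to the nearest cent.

111400.82

Value at end of year 5: C₁ / (r − g) = 3,000.00 / (0.051 − 0.03) = 142,857.1429
Discount to today: PV = 142,857.1429 / (1 + 0.051)^5 = 142,857.1429 / 1.282371 = 111,400.82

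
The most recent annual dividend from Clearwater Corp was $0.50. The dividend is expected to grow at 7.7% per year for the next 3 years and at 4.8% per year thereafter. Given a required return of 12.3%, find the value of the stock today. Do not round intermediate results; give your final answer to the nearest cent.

$7.54

D_1 = 0.53850
D_2 = 0.57996
D_3 = 0.62462
Terminal value at year 3: TV = D_3×(1+g_2)/(r−g_2) = 0.65460/0.075 = 8.72805
P_0 = D_1/(1+r)^1 + D_2/(1+r)^2 + D_3/(1+r)^3 + TV/(1+r)^3
    = 0.47952 + 0.45988 + 0.44104 + 6.16280 = 7.54323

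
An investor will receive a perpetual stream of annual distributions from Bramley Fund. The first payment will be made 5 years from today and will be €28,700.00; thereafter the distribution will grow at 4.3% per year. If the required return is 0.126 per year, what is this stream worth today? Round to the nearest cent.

€215104.87

Value at end of year 4: C₁ / (r − g) = €28,700.00 / (0.126 − 0.043) = €345,783.1325
Discount to today: PV = €345,783.1325 / (1 + 0.126)^4 = €345,783.1325 / 1.607510 = €215,104.87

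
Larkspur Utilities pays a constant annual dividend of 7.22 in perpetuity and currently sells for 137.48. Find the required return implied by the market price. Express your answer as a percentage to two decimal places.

P = C/r ⇒ r = C/P = 7.22/137.48 = 0.052517

5.25%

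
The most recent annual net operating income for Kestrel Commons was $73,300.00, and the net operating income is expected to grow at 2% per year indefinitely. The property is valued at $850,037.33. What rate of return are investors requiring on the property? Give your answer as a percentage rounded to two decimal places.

D₁ = $73,300.00 × 1.02 = $74,766.0000
P = D₁/(r − g) ⇒ r = D₁/P + g = $74,766.0000/$850,037.33 + 0.02 = 0.087956 + 0.02 = 0.107956

10.80%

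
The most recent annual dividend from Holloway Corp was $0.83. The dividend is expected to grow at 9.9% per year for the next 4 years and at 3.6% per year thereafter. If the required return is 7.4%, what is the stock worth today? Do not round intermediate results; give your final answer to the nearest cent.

$28.33

D_1 = 0.91217
D_2 = 1.00247
D_3 = 1.10172
D_4 = 1.21079
Terminal value at year 4: TV = D_4×(1+g_2)/(r−g_2) = 1.25438/0.038 = 33.00996
P_0 = D_1/(1+r)^1 + D_2/(1+r)^2 + D_3/(1+r)^3 + D_4/(1+r)^4 + TV/(1+r)^4
    = 0.84932 + 0.86909 + 0.88932 + 0.91002 + 24.81006 = 28.32782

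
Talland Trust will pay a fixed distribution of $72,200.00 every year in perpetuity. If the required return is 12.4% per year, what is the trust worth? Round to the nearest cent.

$582258.06

Level perpetuity: PV = C / r = $72,200.00 / 0.124 = $582,258.06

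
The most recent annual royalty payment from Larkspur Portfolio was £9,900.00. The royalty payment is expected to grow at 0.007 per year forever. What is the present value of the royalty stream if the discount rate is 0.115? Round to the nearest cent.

£92308.33

D₁ = D₀ × (1 + g) = £9,900.00 × 1.007 = £9,969.3000
Growing perpetuity: P = D₁ / (r − g) = £9,969.3000 / (0.115 − 0.007) = £92,308.33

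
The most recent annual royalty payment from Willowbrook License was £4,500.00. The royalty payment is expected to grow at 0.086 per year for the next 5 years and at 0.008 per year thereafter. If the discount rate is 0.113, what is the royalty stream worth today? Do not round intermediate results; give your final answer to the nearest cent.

£59122.78

D_1 = 4887.00000
D_2 = 5307.28200
D_3 = 5763.70825
D_4 = 6259.38716
D_5 = 6797.69446
Terminal value at year 5: TV = D_5×(1+g_2)/(r−g_2) = 6852.07601/0.105 = 65257.86679
P_0 = D_1/(1+r)^1 + D_2/(1+r)^2 + D_3/(1+r)^3 + D_4/(1+r)^4 + D_5/(1+r)^5 + TV/(1+r)^5
    = 4390.83558 + 4284.31935 + 4180.38708 + 4078.97607 + 3980.02517 + 38208.24161 = 59122.78486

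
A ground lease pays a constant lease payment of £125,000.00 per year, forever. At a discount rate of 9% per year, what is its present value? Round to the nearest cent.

£1388888.89

Level perpetuity: PV = C / r = £125,000.00 / 0.09 = £1,388,888.89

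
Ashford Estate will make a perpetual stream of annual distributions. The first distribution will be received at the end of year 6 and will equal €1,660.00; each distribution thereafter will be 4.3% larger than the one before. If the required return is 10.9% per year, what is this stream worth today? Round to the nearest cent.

Value at end of year 5: C₁ / (r − g) = €1,660.00 / (0.109 − 0.043) = €25,151.5152
Discount to today: PV = €25,151.5152 / (1 + 0.109)^5 = €25,151.5152 / 1.677481 = €14,993.62

€14993.62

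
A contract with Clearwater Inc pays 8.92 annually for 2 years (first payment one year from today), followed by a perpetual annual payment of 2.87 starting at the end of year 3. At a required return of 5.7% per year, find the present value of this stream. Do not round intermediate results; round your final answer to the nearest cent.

61.49

PV of 2-year annuity: 8.92 × [1 − (1+0.057)^−2] / 0.057 = 16.42287
Perpetuity value at year 2: 2.87 / 0.057 = 50.35088
PV of perpetuity: 50.35088 / (1+0.057)^2 = 45.06684
Total PV = 16.42287 + 45.06684 = 61.48971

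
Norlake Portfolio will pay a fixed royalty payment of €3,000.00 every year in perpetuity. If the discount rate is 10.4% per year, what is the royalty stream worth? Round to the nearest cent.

Level perpetuity: PV = C / r = €3,000.00 / 0.104 = €28,846.15

€28846.15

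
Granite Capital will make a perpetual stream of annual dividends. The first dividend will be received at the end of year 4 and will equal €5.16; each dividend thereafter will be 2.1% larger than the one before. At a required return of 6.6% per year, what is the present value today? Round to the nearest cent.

€94.66

Value at end of year 3: C₁ / (r − g) = €5.16 / (0.066 − 0.021) = €114.6667
Discount to today: PV = €114.6667 / (1 + 0.066)^3 = €114.6667 / 1.211355 = €94.66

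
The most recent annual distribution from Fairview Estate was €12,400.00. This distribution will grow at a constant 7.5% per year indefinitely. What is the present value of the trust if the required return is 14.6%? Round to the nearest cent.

€187746.48

D₁ = D₀ × (1 + g) = €12,400.00 × 1.075 = €13,330.0000
Growing perpetuity: P = D₁ / (r − g) = €13,330.0000 / (0.146 − 0.075) = €187,746.48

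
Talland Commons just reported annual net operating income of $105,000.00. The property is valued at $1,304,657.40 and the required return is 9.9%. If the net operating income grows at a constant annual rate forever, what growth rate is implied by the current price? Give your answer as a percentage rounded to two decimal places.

P = D₀(1+g)/(r−g) ⇒ P(r−g) = D₀(1+g) ⇒ g(P+D₀) = P·r − D₀
g = (P·r − D₀)/(P + D₀) = ($1,304,657.40×0.099 − $105,000.00) / ($1,304,657.40 + $105,000.00) = 0.017140

1.71%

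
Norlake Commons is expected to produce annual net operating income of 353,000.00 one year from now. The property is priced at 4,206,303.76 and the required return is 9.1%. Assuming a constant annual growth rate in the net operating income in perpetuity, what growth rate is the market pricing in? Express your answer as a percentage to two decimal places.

P = D₁/(r−g) ⇒ g = r − D₁/P = 0.091 − 353,000.00/4,206,303.76 = 0.007078

0.71%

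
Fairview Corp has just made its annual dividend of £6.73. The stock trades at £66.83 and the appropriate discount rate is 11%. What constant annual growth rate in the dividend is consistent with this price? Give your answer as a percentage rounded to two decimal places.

0.84%

P = D₀(1+g)/(r−g) ⇒ P(r−g) = D₀(1+g) ⇒ g(P+D₀) = P·r − D₀
g = (P·r − D₀)/(P + D₀) = (£66.83×0.11 − £6.73) / (£66.83 + £6.73) = 0.008446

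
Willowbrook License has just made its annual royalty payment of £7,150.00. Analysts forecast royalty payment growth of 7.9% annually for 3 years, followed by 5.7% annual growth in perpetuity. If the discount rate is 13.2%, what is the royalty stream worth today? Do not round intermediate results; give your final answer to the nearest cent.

£106769.34

D_1 = 7714.85000
D_2 = 8324.32315
D_3 = 8981.94468
Terminal value at year 3: TV = D_3×(1+g_2)/(r−g_2) = 9493.91553/0.075 = 126585.54034
P_0 = D_1/(1+r)^1 + D_2/(1+r)^2 + D_3/(1+r)^3 + TV/(1+r)^3
    = 6815.23852 + 6496.15049 + 6192.00210 + 87265.94966 = 106769.34078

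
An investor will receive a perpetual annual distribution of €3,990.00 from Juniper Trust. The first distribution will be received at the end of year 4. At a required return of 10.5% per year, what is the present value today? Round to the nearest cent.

€28164.16

Value at end of year 3: C / r = €3,990.00 / 0.105 = €38,000.0000
Discount to today: PV = €38,000.0000 / (1 + 0.105)^3 = €38,000.0000 / 1.349233 = €28,164.16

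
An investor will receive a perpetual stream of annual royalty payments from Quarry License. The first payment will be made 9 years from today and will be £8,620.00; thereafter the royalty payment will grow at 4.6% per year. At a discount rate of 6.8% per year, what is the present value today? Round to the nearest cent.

£231480.58

Value at end of year 8: C₁ / (r − g) = £8,620.00 / (0.068 − 0.046) = £391,818.1818
Discount to today: PV = £391,818.1818 / (1 + 0.068)^8 = £391,818.1818 / 1.692661 = £231,480.58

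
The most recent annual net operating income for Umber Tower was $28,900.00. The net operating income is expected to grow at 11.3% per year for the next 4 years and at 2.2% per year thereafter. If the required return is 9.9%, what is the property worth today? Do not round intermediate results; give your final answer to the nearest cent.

$522832.78

D_1 = 32165.70000
D_2 = 35800.42410
D_3 = 39845.87202
D_4 = 44348.45556
Terminal value at year 4: TV = D_4×(1+g_2)/(r−g_2) = 45324.12158/0.077 = 588624.95564
P_0 = D_1/(1+r)^1 + D_2/(1+r)^2 + D_3/(1+r)^3 + D_4/(1+r)^4 + TV/(1+r)^4
    = 29268.15287 + 29640.99558 + 30018.58788 + 30400.99027 + 403504.05270 = 522832.77929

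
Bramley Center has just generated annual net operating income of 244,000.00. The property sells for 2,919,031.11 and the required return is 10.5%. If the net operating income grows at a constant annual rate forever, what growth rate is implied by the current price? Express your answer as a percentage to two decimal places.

1.98%

P = D₀(1+g)/(r−g) ⇒ P(r−g) = D₀(1+g) ⇒ g(P+D₀) = P·r − D₀
g = (P·r − D₀)/(P + D₀) = (2,919,031.11×0.105 − 244,000.00) / (2,919,031.11 + 244,000.00) = 0.019759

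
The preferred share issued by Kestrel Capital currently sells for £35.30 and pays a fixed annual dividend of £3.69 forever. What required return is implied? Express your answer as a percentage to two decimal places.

10.45%

P = C/r ⇒ r = C/P = £3.69/£35.30 = 0.104533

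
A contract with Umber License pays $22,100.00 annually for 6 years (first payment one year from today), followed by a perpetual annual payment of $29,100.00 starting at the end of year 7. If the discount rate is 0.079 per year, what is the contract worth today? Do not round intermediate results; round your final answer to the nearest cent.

PV of 6-year annuity: $22,100.00 × [1 − (1+0.079)^−6] / 0.079 = 102476.31722
Perpetuity value at year 6: $29,100.00 / 0.079 = 368354.43038
PV of perpetuity: 368354.43038 / (1+0.079)^6 = 233419.55115
Total PV = 102476.31722 + 233419.55115 = 335895.86836

$335895.87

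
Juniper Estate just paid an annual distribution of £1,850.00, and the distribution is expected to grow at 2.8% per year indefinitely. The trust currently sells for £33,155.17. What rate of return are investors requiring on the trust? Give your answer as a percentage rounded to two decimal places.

8.54%

D₁ = £1,850.00 × 1.028 = £1,901.8000
P = D₁/(r − g) ⇒ r = D₁/P + g = £1,901.8000/£33,155.17 + 0.028 = 0.057361 + 0.028 = 0.085361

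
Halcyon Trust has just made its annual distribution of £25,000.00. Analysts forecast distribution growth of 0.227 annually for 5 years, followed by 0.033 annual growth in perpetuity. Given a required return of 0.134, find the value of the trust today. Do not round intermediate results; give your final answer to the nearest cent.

D_1 = 30675.00000
D_2 = 37638.22500
D_3 = 46182.10208
D_4 = 56665.43925
D_5 = 69528.49395
Terminal value at year 5: TV = D_5×(1+g_2)/(r−g_2) = 71822.93426/0.101 = 711118.16094
P_0 = D_1/(1+r)^1 + D_2/(1+r)^2 + D_3/(1+r)^3 + D_4/(1+r)^4 + D_5/(1+r)^5 + TV/(1+r)^5
    = 27050.26455 + 29268.67249 + 31669.01336 + 34266.20757 + 37076.39920 + 379207.13240 = 538537.68956

£538537.69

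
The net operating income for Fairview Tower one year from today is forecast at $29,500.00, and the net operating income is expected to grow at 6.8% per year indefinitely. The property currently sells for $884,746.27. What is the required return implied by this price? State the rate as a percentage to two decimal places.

P = D₁/(r − g) ⇒ r = D₁/P + g = $29,500.0000/$884,746.27 + 0.068 = 0.033343 + 0.068 = 0.101343

10.13%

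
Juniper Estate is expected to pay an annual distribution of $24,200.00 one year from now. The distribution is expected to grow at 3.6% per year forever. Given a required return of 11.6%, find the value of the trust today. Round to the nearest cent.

Growing perpetuity: P = D₁ / (r − g) = $24,200.0000 / (0.116 − 0.036) = $302,500.00

$302500.00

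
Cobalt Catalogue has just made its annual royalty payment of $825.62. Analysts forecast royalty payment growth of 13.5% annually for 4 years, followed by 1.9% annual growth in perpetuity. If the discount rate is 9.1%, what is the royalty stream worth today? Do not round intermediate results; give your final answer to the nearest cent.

$17336.09

D_1 = 937.07870
D_2 = 1063.58432
D_3 = 1207.16821
D_4 = 1370.13592
Terminal value at year 4: TV = D_4×(1+g_2)/(r−g_2) = 1396.16850/0.072 = 19391.22915
P_0 = D_1/(1+r)^1 + D_2/(1+r)^2 + D_3/(1+r)^3 + D_4/(1+r)^4 + TV/(1+r)^4
    = 858.91723 + 893.55734 + 929.59448 + 967.08500 + 13686.93914 = 17336.09320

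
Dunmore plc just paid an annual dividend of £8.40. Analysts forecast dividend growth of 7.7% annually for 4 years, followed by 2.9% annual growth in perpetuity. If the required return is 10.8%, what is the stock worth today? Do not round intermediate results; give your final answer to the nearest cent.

D_1 = 9.04680
D_2 = 9.74340
D_3 = 10.49365
D_4 = 11.30166
Terminal value at year 4: TV = D_4×(1+g_2)/(r−g_2) = 11.62940/0.079 = 147.20765
P_0 = D_1/(1+r)^1 + D_2/(1+r)^2 + D_3/(1+r)^3 + D_4/(1+r)^4 + TV/(1+r)^4
    = 8.16498 + 7.93654 + 7.71449 + 7.49865 + 97.67228 = 128.98694

£128.99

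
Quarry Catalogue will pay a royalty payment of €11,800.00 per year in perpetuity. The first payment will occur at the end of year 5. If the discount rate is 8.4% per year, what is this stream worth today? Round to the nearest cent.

Value at end of year 4: C / r = €11,800.00 / 0.084 = €140,476.1905
Discount to today: PV = €140,476.1905 / (1 + 0.084)^4 = €140,476.1905 / 1.380757 = €101,738.56

€101738.56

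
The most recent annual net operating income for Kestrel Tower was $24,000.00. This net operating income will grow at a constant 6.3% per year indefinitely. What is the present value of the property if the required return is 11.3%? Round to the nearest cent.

$510240.00

D₁ = D₀ × (1 + g) = $24,000.00 × 1.063 = $25,512.0000
Growing perpetuity: P = D₁ / (r − g) = $25,512.0000 / (0.113 − 0.063) = $510,240.00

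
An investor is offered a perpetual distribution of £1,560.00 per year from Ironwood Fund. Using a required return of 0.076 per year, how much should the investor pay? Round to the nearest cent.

Level perpetuity: PV = C / r = £1,560.00 / 0.076 = £20,526.32

£20526.32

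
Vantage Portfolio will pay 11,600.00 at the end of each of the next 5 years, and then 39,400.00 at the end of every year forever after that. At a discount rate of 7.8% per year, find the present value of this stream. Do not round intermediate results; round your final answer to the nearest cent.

PV of 5-year annuity: 11,600.00 × [1 − (1+0.078)^−5] / 0.078 = 46560.60727
Perpetuity value at year 5: 39,400.00 / 0.078 = 505128.20513
PV of perpetuity: 505128.20513 / (1+0.078)^5 = 346982.69423
Total PV = 46560.60727 + 346982.69423 = 393543.30150

393543.30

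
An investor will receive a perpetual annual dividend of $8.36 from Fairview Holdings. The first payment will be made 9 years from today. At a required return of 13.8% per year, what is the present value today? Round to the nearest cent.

Value at end of year 8: C / r = $8.36 / 0.138 = $60.5797
Discount to today: PV = $60.5797 / (1 + 0.138)^8 = $60.5797 / 2.812795 = $21.54

$21.54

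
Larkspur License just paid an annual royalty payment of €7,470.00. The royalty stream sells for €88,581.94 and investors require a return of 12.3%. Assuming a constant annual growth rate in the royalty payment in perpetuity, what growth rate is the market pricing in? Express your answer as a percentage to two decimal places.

P = D₀(1+g)/(r−g) ⇒ P(r−g) = D₀(1+g) ⇒ g(P+D₀) = P·r − D₀
g = (P·r − D₀)/(P + D₀) = (€88,581.94×0.123 − €7,470.00) / (€88,581.94 + €7,470.00) = 0.035664

3.57%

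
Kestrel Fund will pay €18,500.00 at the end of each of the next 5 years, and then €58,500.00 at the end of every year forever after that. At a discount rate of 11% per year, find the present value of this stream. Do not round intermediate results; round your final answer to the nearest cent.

PV of 5-year annuity: €18,500.00 × [1 − (1+0.11)^−5] / 0.11 = 68374.09483
Perpetuity value at year 5: €58,500.00 / 0.11 = 531818.18182
PV of perpetuity: 531818.18182 / (1+0.11)^5 = 315608.20629
Total PV = 68374.09483 + 315608.20629 = 383982.30111

€383982.30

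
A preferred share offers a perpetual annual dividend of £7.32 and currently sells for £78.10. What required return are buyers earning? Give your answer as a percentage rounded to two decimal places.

P = C/r ⇒ r = C/P = £7.32/£78.10 = 0.093726

9.37%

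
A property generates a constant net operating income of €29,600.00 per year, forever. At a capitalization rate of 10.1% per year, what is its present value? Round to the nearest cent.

€293069.31

Level perpetuity: PV = C / r = €29,600.00 / 0.101 = €293,069.31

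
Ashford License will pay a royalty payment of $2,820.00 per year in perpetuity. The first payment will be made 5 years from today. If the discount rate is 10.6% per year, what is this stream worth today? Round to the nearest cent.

Value at end of year 4: C / r = $2,820.00 / 0.106 = $26,603.7736
Discount to today: PV = $26,603.7736 / (1 + 0.106)^4 = $26,603.7736 / 1.496306 = $17,779.63

$17779.63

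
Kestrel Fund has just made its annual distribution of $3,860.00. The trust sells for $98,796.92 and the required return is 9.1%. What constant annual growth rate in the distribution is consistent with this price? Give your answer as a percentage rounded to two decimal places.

P = D₀(1+g)/(r−g) ⇒ P(r−g) = D₀(1+g) ⇒ g(P+D₀) = P·r − D₀
g = (P·r − D₀)/(P + D₀) = ($98,796.92×0.091 − $3,860.00) / ($98,796.92 + $3,860.00) = 0.049977

5.00%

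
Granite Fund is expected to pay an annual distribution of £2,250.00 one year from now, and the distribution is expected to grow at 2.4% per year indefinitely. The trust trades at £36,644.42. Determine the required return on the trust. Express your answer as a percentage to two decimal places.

P = D₁/(r − g) ⇒ r = D₁/P + g = £2,250.0000/£36,644.42 + 0.024 = 0.061401 + 0.024 = 0.085401

8.54%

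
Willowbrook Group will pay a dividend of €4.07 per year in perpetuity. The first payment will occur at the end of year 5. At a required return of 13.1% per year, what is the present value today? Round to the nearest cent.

Value at end of year 4: C / r = €4.07 / 0.131 = €31.0687
Discount to today: PV = €31.0687 / (1 + 0.131)^4 = €31.0687 / 1.636253 = €18.99

€18.99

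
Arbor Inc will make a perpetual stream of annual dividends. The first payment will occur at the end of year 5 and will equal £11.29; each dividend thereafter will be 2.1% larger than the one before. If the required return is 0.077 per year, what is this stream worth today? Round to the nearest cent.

Value at end of year 4: C₁ / (r − g) = £11.29 / (0.077 − 0.021) = £201.6071
Discount to today: PV = £201.6071 / (1 + 0.077)^4 = £201.6071 / 1.345435 = £149.85

£149.85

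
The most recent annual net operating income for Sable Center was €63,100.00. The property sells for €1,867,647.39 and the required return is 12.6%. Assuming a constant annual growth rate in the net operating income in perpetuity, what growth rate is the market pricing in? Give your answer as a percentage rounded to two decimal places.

P = D₀(1+g)/(r−g) ⇒ P(r−g) = D₀(1+g) ⇒ g(P+D₀) = P·r − D₀
g = (P·r − D₀)/(P + D₀) = (€1,867,647.39×0.126 − €63,100.00) / (€1,867,647.39 + €63,100.00) = 0.089200

8.92%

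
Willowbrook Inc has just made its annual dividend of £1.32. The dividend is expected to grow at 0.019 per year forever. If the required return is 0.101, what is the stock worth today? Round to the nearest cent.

£16.40

D₁ = D₀ × (1 + g) = £1.32 × 1.019 = £1.3451
Growing perpetuity: P = D₁ / (r − g) = £1.3451 / (0.101 − 0.019) = £16.40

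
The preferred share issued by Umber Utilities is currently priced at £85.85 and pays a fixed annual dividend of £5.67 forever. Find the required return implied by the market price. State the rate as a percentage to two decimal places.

P = C/r ⇒ r = C/P = £5.67/£85.85 = 0.066045

6.60%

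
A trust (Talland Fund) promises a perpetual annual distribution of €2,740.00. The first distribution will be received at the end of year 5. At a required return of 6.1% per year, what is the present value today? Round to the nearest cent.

€35445.34

Value at end of year 4: C / r = €2,740.00 / 0.061 = €44,918.0328
Discount to today: PV = €44,918.0328 / (1 + 0.061)^4 = €44,918.0328 / 1.267248 = €35,445.34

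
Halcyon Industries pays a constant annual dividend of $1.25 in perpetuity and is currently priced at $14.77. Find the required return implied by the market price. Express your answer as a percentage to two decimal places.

P = C/r ⇒ r = C/P = $1.25/$14.77 = 0.084631

8.46%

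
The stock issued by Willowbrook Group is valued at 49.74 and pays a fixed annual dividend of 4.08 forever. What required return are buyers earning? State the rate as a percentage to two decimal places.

8.20%

P = C/r ⇒ r = C/P = 4.08/49.74 = 0.082027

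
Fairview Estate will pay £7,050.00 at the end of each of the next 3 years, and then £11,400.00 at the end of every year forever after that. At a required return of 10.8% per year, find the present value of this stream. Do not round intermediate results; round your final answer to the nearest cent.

£94888.31

PV of 3-year annuity: £7,050.00 × [1 − (1+0.108)^−3] / 0.108 = 17288.29377
Perpetuity value at year 3: £11,400.00 / 0.108 = 105555.55556
PV of perpetuity: 105555.55556 / (1+0.108)^3 = 77600.01669
Total PV = 17288.29377 + 77600.01669 = 94888.31046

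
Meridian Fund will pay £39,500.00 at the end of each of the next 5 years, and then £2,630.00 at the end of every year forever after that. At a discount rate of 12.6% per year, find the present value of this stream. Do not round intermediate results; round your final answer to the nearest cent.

PV of 5-year annuity: £39,500.00 × [1 − (1+0.126)^−5] / 0.126 = 140297.36347
Perpetuity value at year 5: £2,630.00 / 0.126 = 20873.01587
PV of perpetuity: 20873.01587 / (1+0.126)^5 = 11531.69775
Total PV = 140297.36347 + 11531.69775 = 151829.06121

£151829.06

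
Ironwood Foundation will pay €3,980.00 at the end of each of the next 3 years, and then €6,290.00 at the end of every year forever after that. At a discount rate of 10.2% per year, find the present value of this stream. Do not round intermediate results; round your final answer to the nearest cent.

PV of 3-year annuity: €3,980.00 × [1 − (1+0.102)^−3] / 0.102 = 9862.92473
Perpetuity value at year 3: €6,290.00 / 0.102 = 61666.66667
PV of perpetuity: 61666.66667 / (1+0.102)^3 = 46079.28060
Total PV = 9862.92473 + 46079.28060 = 55942.20533

€55942.21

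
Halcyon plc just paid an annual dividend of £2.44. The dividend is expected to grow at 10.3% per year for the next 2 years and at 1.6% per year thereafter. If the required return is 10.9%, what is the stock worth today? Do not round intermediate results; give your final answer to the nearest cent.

D_1 = 2.69132
D_2 = 2.96853
Terminal value at year 2: TV = D_2×(1+g_2)/(r−g_2) = 3.01602/0.093 = 32.43035
P_0 = D_1/(1+r)^1 + D_2/(1+r)^2 + TV/(1+r)^2
    = 2.42680 + 2.41367 + 26.36869 = 31.20916

£31.21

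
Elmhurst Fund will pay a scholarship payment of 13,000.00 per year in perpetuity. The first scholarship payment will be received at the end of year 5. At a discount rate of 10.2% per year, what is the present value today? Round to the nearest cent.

86420.51

Value at end of year 4: C / r = 13,000.00 / 0.102 = 127,450.9804
Discount to today: PV = 127,450.9804 / (1 + 0.102)^4 = 127,450.9804 / 1.474777 = 86,420.51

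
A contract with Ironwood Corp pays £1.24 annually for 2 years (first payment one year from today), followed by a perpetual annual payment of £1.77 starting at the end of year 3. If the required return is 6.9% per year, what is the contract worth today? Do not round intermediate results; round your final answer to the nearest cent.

£24.69

PV of 2-year annuity: £1.24 × [1 − (1+0.069)^−2] / 0.069 = 2.24505
Perpetuity value at year 2: £1.77 / 0.069 = 25.65217
PV of perpetuity: 25.65217 / (1+0.069)^2 = 22.44754
Total PV = 2.24505 + 22.44754 = 24.69259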